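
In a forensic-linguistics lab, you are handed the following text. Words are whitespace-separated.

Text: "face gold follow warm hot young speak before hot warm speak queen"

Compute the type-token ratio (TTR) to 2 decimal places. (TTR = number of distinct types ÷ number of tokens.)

0.75

N = 12 tokens, V = 9 types.
TTR = V / N = 9 / 12 = 0.75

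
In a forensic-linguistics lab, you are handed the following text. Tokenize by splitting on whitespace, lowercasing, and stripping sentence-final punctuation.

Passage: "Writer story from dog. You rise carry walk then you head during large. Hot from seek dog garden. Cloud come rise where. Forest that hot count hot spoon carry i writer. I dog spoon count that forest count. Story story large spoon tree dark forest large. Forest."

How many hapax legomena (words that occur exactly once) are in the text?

11

Frequencies: forest:4, story:3, dog:3, large:3, hot:3, count:3, spoon:3, writer:2, from:2, you:2, rise:2, carry:2, that:2, i:2, walk:1, then:1, head:1, during:1, seek:1, garden:1, … (5 more, each freq 1)
Hapax (freq=1): cloud, come, dark, during, garden, head, seek, then, tree, walk, where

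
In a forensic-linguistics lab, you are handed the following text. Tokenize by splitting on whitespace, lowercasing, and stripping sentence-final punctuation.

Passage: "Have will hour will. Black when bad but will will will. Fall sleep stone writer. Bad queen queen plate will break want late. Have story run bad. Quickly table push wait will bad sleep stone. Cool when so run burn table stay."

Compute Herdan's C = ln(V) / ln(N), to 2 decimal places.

0.87

N = 42, V = 26.
ln(V) = 3.258097, ln(N) = 3.737670
C = 3.258097 / 3.737670 = 0.87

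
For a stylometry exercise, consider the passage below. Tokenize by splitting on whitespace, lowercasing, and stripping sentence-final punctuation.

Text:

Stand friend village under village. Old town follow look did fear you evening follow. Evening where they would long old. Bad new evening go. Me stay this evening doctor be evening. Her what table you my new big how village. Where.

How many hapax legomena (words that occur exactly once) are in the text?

Frequencies: evening:5, village:3, old:2, follow:2, you:2, where:2, new:2, stand:1, friend:1, under:1, town:1, look:1, did:1, fear:1, they:1, would:1, long:1, bad:1, go:1, me:1, … (10 more, each freq 1)
Hapax (freq=1): bad, be, big, did, doctor, fear, friend, go, her, how, long, look, me, my, stand, stay, table, they, this, town, under, what, would

23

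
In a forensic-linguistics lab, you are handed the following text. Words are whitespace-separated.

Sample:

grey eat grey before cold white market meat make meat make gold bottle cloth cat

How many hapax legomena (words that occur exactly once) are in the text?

9

Frequencies: grey:2, meat:2, make:2, eat:1, before:1, cold:1, white:1, market:1, gold:1, bottle:1, cloth:1, cat:1
Hapax (freq=1): before, bottle, cat, cloth, cold, eat, gold, market, white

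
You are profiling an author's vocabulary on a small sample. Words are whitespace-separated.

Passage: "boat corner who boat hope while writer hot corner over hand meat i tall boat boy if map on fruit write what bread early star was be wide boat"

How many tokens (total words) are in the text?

Tokens: boat, corner, who, boat, hope, while, writer, hot, corner, over, hand, meat, i, tall, boat, boy, if, map, on, fruit, write, what, bread, early, star, was, be, wide, boat
N = 29

29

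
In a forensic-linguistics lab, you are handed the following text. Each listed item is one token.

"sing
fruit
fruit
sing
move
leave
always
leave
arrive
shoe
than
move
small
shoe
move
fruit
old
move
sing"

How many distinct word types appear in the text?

10

Distinct types: {always, arrive, fruit, leave, move, old, shoe, sing, small, than}
V = 10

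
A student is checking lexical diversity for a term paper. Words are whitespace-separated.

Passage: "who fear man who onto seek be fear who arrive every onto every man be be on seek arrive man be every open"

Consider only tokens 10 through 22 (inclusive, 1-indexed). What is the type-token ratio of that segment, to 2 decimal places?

Segment tokens 10–22: arrive, every, onto, every, man, be, be, on, seek, arrive, man, be, every
Segment N = 13, segment V = 7.
TTR = 7 / 13 = 0.54

0.54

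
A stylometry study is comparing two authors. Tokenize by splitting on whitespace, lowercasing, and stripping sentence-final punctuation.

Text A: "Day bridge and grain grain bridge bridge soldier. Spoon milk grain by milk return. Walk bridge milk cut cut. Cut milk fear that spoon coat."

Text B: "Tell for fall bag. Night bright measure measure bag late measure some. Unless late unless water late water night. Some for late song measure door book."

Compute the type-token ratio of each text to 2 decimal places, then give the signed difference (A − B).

TTR(A) = 14/25 = 0.56
TTR(B) = 14/26 = 0.54
Difference = 0.56 − 0.54 = 0.02

0.02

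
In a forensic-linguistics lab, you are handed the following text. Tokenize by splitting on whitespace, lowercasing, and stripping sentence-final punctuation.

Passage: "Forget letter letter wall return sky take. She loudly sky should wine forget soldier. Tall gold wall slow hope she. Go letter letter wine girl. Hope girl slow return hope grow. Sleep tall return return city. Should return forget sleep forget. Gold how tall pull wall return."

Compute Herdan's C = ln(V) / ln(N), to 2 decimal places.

0.80

N = 47, V = 22.
ln(V) = 3.091042, ln(N) = 3.850148
C = 3.091042 / 3.850148 = 0.80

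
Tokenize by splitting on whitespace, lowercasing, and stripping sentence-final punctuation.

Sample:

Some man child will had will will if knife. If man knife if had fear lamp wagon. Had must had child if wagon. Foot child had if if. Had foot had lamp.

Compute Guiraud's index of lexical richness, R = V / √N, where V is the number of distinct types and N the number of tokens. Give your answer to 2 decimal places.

N = 32, V = 12.
√N = 5.656854
R = 12 / 5.656854 = 2.12

2.12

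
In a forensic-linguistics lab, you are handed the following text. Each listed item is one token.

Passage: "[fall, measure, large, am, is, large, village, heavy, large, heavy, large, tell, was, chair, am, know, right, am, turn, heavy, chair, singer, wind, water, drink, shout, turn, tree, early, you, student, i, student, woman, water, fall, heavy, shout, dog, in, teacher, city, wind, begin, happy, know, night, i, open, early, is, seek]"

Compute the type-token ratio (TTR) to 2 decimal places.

0.63

N = 52 tokens, V = 33 types.
TTR = V / N = 33 / 52 = 0.63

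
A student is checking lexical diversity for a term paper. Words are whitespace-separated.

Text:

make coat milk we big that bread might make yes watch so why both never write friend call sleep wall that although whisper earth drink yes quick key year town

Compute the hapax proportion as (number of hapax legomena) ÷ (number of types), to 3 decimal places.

Frequencies: make:2, that:2, yes:2, coat:1, milk:1, we:1, big:1, bread:1, might:1, watch:1, so:1, why:1, both:1, never:1, write:1, friend:1, call:1, sleep:1, wall:1, although:1, … (7 more, each freq 1)
Hapax count = 24; type count = 27.
Ratio = 24 / 27 = 0.889

0.889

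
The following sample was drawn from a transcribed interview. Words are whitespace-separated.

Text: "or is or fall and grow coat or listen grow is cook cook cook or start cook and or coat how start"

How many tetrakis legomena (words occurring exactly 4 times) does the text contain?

Frequencies: or:5, cook:4, is:2, and:2, grow:2, coat:2, start:2, fall:1, listen:1, how:1
Words with frequency 4: cook

1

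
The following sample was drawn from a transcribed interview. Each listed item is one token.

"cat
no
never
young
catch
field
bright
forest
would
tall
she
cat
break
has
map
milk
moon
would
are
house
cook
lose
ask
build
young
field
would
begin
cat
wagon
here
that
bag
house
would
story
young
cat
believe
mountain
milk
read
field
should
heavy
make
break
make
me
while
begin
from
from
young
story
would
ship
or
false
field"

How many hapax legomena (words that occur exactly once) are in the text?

29

Frequencies: would:5, cat:4, young:4, field:4, break:2, milk:2, house:2, begin:2, story:2, make:2, from:2, no:1, never:1, catch:1, bright:1, forest:1, tall:1, she:1, has:1, map:1, … (20 more, each freq 1)
Hapax (freq=1): are, ask, bag, believe, bright, build, catch, cook, false, forest, has, heavy, here, lose, map, me, moon, mountain, never, no, or, read, she, ship, should, tall, that, wagon, while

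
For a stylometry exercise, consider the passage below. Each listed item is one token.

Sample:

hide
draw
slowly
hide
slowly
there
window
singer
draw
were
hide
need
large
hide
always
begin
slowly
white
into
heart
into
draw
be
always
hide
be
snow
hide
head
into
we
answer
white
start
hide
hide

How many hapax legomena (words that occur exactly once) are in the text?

13

Frequencies: hide:8, draw:3, slowly:3, into:3, always:2, white:2, be:2, there:1, window:1, singer:1, were:1, need:1, large:1, begin:1, heart:1, snow:1, head:1, we:1, answer:1, start:1
Hapax (freq=1): answer, begin, head, heart, large, need, singer, snow, start, there, we, were, window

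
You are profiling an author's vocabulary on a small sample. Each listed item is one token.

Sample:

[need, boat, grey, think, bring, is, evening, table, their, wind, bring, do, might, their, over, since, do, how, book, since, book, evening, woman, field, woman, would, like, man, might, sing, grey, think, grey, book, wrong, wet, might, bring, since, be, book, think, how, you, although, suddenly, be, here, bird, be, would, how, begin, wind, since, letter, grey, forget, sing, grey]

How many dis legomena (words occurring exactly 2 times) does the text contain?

Frequencies: grey:5, since:4, book:4, think:3, bring:3, might:3, how:3, be:3, evening:2, their:2, wind:2, do:2, woman:2, would:2, sing:2, need:1, boat:1, is:1, table:1, over:1, … (13 more, each freq 1)
Words with frequency 2: do, evening, sing, their, wind, woman, would

7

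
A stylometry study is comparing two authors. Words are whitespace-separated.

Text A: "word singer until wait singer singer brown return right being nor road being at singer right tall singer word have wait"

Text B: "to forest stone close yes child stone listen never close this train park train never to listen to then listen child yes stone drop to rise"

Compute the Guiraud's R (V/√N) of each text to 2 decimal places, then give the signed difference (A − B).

A: V=13, N=21, R=2.84
B: V=14, N=26, R=2.75
Difference = 2.84 − 2.75 = 0.09

0.09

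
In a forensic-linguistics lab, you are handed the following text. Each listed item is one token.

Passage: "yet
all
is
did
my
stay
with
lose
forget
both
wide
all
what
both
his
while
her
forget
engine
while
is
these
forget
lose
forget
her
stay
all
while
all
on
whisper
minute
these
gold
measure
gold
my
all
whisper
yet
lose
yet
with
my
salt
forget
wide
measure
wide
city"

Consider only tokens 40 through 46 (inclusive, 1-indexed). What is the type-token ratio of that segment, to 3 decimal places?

0.857

Segment tokens 40–46: whisper, yet, lose, yet, with, my, salt
Segment N = 7, segment V = 6.
TTR = 6 / 7 = 0.857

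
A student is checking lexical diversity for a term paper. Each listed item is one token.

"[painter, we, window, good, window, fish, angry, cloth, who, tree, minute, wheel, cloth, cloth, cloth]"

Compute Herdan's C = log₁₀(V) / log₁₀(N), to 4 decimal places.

0.8855

N = 15, V = 11.
log₁₀(V) = 1.041393, log₁₀(N) = 1.176091
C = 1.041393 / 1.176091 = 0.8855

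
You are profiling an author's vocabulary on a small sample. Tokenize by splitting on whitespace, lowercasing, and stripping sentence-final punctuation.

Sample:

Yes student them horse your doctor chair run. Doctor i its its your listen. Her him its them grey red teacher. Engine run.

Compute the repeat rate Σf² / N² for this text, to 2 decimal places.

0.07

Frequencies: its:3, them:2, your:2, doctor:2, run:2, yes:1, student:1, horse:1, chair:1, i:1, listen:1, her:1, him:1, grey:1, red:1, teacher:1, engine:1
Σf² = 37; N² = 529
Repeat rate = 37 / 529 = 0.07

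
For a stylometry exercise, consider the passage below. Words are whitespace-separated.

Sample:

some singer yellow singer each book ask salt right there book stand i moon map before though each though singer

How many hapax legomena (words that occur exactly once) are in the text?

Frequencies: singer:3, each:2, book:2, though:2, some:1, yellow:1, ask:1, salt:1, right:1, there:1, stand:1, i:1, moon:1, map:1, before:1
Hapax (freq=1): ask, before, i, map, moon, right, salt, some, stand, there, yellow

11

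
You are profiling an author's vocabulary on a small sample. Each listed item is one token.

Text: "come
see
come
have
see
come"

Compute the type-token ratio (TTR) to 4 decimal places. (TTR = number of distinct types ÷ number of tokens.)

N = 6 tokens, V = 3 types.
TTR = V / N = 3 / 6 = 0.5000

0.5000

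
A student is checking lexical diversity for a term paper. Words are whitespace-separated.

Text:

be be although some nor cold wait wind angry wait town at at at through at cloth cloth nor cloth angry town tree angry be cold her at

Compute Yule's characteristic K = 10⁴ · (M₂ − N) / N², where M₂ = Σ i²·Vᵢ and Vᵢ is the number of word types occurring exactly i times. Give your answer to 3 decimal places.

586.735

Frequencies: at:5, be:3, angry:3, cloth:3, nor:2, cold:2, wait:2, town:2, although:1, some:1, wind:1, through:1, tree:1, her:1
N = 28. Frequency spectrum: V_1=6, V_2=4, V_3=3, V_5=1
M₂ = 1²·6 + 2²·4 + 3²·3 + 5²·1 = 74
K = 10000 × (74 − 28) / 28² = 586.735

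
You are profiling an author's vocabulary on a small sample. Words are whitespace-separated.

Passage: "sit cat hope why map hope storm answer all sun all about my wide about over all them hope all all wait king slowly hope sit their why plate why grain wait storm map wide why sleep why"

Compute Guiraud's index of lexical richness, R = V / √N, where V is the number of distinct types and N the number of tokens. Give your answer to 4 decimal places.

N = 38, V = 21.
√N = 6.164414
R = 21 / 6.164414 = 3.4066

3.4066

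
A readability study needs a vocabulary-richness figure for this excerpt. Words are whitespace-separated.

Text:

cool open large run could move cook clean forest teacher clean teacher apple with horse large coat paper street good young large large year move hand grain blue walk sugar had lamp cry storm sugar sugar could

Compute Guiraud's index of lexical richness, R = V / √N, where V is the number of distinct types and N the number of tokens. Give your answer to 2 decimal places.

4.60

N = 37, V = 28.
√N = 6.082763
R = 28 / 6.082763 = 4.60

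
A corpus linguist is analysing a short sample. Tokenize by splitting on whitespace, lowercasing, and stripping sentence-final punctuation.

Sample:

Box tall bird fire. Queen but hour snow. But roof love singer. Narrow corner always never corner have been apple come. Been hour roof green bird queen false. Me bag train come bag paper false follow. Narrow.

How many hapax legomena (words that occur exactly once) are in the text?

Frequencies: bird:2, queen:2, but:2, hour:2, roof:2, narrow:2, corner:2, been:2, come:2, false:2, bag:2, box:1, tall:1, fire:1, snow:1, love:1, singer:1, always:1, never:1, have:1, … (6 more, each freq 1)
Hapax (freq=1): always, apple, box, fire, follow, green, have, love, me, never, paper, singer, snow, tall, train

15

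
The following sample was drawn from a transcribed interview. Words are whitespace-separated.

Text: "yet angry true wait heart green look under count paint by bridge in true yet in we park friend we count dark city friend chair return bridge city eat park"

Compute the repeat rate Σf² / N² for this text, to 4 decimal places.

Frequencies: yet:2, true:2, count:2, bridge:2, in:2, we:2, park:2, friend:2, city:2, angry:1, wait:1, heart:1, green:1, look:1, under:1, paint:1, by:1, dark:1, chair:1, return:1, … (1 more, each freq 1)
Σf² = 48; N² = 900
Repeat rate = 48 / 900 = 0.0533

0.0533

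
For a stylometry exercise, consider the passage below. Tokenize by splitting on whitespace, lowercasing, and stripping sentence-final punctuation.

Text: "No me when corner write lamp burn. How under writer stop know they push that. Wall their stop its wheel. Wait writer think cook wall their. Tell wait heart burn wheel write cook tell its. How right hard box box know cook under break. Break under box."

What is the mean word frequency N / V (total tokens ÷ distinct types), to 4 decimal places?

N = 47 tokens, V = 28 types.
Mean frequency = N / V = 47 / 28 = 1.6786

1.6786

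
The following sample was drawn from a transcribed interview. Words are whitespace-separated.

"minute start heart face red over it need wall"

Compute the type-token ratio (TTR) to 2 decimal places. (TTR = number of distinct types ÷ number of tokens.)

1.00

N = 9 tokens, V = 9 types.
TTR = V / N = 9 / 9 = 1.00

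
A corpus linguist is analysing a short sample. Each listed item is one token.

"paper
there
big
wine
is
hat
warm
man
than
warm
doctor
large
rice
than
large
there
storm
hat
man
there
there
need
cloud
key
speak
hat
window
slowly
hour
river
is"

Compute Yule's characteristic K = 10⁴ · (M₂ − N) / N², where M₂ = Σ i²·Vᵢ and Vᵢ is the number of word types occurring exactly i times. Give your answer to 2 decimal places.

291.36

Frequencies: there:4, hat:3, is:2, warm:2, man:2, than:2, large:2, paper:1, big:1, wine:1, doctor:1, rice:1, storm:1, need:1, cloud:1, key:1, speak:1, window:1, slowly:1, hour:1, … (1 more, each freq 1)
N = 31. Frequency spectrum: V_1=14, V_2=5, V_3=1, V_4=1
M₂ = 1²·14 + 2²·5 + 3²·1 + 4²·1 = 59
K = 10000 × (59 − 31) / 31² = 291.36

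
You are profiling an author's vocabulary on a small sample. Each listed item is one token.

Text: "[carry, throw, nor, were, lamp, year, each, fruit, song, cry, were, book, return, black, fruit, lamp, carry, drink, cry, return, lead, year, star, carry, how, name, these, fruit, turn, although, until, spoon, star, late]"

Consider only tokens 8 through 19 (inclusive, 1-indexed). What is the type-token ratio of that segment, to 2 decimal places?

Segment tokens 8–19: fruit, song, cry, were, book, return, black, fruit, lamp, carry, drink, cry
Segment N = 12, segment V = 10.
TTR = 10 / 12 = 0.83

0.83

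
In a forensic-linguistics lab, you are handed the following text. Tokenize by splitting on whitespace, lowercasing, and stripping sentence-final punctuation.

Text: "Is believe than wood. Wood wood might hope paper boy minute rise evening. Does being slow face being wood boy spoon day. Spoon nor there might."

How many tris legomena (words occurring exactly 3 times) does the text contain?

Frequencies: wood:4, might:2, boy:2, being:2, spoon:2, is:1, believe:1, than:1, hope:1, paper:1, minute:1, rise:1, evening:1, does:1, slow:1, face:1, day:1, nor:1, there:1
Words with frequency 3: (none)

0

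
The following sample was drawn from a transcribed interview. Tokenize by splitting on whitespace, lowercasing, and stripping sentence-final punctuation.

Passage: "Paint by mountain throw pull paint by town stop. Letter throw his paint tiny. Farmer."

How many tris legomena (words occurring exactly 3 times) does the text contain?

1

Frequencies: paint:3, by:2, throw:2, mountain:1, pull:1, town:1, stop:1, letter:1, his:1, tiny:1, farmer:1
Words with frequency 3: paint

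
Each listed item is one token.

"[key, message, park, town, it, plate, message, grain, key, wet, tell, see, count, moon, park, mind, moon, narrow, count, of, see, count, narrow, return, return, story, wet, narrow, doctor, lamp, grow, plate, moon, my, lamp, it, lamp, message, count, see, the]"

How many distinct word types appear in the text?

Distinct types: {count, doctor, grain, grow, it, key, lamp, message, mind, moon, my, narrow, of, park, plate, return, see, story, tell, the, town, wet}
V = 22

22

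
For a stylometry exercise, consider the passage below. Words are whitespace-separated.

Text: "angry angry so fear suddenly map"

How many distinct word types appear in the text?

Distinct types: {angry, fear, map, so, suddenly}
V = 5

5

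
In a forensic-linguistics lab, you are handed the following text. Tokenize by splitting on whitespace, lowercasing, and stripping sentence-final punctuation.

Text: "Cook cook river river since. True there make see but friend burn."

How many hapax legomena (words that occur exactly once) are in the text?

8

Frequencies: cook:2, river:2, since:1, true:1, there:1, make:1, see:1, but:1, friend:1, burn:1
Hapax (freq=1): burn, but, friend, make, see, since, there, true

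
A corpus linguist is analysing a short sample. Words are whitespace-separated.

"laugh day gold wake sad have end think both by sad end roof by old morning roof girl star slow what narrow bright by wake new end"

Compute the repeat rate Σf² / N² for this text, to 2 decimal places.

Frequencies: end:3, by:3, wake:2, sad:2, roof:2, laugh:1, day:1, gold:1, have:1, think:1, both:1, old:1, morning:1, girl:1, star:1, slow:1, what:1, narrow:1, bright:1, new:1
Σf² = 45; N² = 729
Repeat rate = 45 / 729 = 0.06

0.06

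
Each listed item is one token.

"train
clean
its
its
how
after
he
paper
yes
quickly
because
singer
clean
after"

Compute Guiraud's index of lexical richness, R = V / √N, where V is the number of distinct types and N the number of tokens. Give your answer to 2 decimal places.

N = 14, V = 11.
√N = 3.741657
R = 11 / 3.741657 = 2.94

2.94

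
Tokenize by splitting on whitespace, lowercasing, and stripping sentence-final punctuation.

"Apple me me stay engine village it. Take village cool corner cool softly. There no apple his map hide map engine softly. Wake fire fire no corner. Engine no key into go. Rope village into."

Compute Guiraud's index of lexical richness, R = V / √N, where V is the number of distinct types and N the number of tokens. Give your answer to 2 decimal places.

N = 35, V = 21.
√N = 5.916080
R = 21 / 5.916080 = 3.55

3.55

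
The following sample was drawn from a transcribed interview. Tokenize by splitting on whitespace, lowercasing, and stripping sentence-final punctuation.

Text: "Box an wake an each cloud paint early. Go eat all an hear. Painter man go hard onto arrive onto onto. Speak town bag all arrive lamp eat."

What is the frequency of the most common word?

3

Frequencies: an:3, onto:3, go:2, eat:2, all:2, arrive:2, box:1, wake:1, each:1, cloud:1, paint:1, early:1, hear:1, painter:1, man:1, hard:1, speak:1, town:1, bag:1, lamp:1
Most common: 'an' with frequency 3.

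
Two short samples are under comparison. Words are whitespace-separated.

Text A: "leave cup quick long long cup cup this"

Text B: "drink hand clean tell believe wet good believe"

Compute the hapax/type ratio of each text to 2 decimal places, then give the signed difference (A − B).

-0.26

A: hapax=3, V=5, ratio=0.60
B: hapax=6, V=7, ratio=0.86
Difference = 0.60 − 0.86 = -0.26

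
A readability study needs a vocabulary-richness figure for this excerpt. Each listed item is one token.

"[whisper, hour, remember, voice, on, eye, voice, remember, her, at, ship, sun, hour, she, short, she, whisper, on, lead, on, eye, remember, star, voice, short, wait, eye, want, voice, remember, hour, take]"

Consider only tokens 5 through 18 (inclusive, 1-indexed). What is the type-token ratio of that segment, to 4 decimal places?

Segment tokens 5–18: on, eye, voice, remember, her, at, ship, sun, hour, she, short, she, whisper, on
Segment N = 14, segment V = 12.
TTR = 12 / 14 = 0.8571

0.8571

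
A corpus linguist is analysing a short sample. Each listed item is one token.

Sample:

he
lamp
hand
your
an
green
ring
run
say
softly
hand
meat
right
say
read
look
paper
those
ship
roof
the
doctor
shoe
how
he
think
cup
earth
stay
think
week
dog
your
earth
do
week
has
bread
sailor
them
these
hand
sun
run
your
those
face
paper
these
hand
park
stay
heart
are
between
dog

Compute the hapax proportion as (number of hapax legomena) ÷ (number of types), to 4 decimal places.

0.6750

Frequencies: hand:4, your:3, he:2, run:2, say:2, paper:2, those:2, think:2, earth:2, stay:2, week:2, dog:2, these:2, lamp:1, an:1, green:1, ring:1, softly:1, meat:1, right:1, … (20 more, each freq 1)
Hapax count = 27; type count = 40.
Ratio = 27 / 40 = 0.6750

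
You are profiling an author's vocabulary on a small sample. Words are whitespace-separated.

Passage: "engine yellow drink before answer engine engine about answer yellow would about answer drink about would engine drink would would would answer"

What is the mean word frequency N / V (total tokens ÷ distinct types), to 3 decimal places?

N = 22 tokens, V = 7 types.
Mean frequency = N / V = 22 / 7 = 3.143

3.143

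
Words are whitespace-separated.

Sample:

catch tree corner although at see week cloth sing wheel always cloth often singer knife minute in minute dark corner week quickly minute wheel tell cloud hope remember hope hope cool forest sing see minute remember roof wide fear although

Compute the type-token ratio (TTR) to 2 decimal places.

0.68

N = 40 tokens, V = 27 types.
TTR = V / N = 27 / 40 = 0.68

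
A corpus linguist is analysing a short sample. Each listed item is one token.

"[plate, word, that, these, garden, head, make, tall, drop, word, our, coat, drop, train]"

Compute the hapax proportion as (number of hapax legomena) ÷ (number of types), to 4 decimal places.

0.8333

Frequencies: word:2, drop:2, plate:1, that:1, these:1, garden:1, head:1, make:1, tall:1, our:1, coat:1, train:1
Hapax count = 10; type count = 12.
Ratio = 10 / 12 = 0.8333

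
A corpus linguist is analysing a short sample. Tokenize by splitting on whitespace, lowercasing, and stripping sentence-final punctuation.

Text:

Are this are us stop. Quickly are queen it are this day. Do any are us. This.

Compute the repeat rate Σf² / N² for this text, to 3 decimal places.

Frequencies: are:5, this:3, us:2, stop:1, quickly:1, queen:1, it:1, day:1, do:1, any:1
Σf² = 45; N² = 289
Repeat rate = 45 / 289 = 0.156

0.156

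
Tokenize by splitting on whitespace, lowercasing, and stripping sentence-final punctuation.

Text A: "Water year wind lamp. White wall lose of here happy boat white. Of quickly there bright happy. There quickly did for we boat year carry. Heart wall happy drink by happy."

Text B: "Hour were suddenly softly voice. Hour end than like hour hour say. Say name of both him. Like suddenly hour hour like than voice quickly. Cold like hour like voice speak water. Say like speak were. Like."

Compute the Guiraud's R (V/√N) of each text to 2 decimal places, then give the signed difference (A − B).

0.98

A: V=21, N=31, R=3.77
B: V=17, N=37, R=2.79
Difference = 3.77 − 2.79 = 0.98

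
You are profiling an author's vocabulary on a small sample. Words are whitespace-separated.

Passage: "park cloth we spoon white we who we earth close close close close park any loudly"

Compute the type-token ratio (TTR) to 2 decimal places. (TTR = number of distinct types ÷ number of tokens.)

0.63

N = 16 tokens, V = 10 types.
TTR = V / N = 10 / 16 = 0.63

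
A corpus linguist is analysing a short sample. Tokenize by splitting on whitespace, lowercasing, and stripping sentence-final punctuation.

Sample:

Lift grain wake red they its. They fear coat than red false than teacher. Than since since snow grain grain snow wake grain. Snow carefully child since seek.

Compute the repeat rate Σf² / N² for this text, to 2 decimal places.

0.08

Frequencies: grain:4, than:3, since:3, snow:3, wake:2, red:2, they:2, lift:1, its:1, fear:1, coat:1, false:1, teacher:1, carefully:1, child:1, seek:1
Σf² = 64; N² = 784
Repeat rate = 64 / 784 = 0.08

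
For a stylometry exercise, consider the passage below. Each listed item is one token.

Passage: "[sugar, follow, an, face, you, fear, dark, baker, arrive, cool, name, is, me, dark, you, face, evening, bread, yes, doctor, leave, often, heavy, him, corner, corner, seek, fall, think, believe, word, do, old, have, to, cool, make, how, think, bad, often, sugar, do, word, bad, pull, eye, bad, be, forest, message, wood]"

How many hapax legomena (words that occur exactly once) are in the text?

29

Frequencies: bad:3, sugar:2, face:2, you:2, dark:2, cool:2, often:2, corner:2, think:2, word:2, do:2, follow:1, an:1, fear:1, baker:1, arrive:1, name:1, is:1, me:1, evening:1, … (20 more, each freq 1)
Hapax (freq=1): an, arrive, baker, be, believe, bread, doctor, evening, eye, fall, fear, follow, forest, have, heavy, him, how, is, leave, make, me, message, name, old, pull, seek, to, wood, yes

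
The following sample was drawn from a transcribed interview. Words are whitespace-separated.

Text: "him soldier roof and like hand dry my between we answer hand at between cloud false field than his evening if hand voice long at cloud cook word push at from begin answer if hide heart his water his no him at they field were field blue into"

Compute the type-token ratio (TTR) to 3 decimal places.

N = 48 tokens, V = 34 types.
TTR = V / N = 34 / 48 = 0.708

0.708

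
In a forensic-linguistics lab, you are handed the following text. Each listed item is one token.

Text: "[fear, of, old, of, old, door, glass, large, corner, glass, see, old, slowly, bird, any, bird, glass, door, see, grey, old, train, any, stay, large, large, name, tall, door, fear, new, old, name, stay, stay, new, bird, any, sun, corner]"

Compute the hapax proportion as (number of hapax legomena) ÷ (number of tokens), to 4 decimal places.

Frequencies: old:5, door:3, glass:3, large:3, bird:3, any:3, stay:3, fear:2, of:2, corner:2, see:2, name:2, new:2, slowly:1, grey:1, train:1, tall:1, sun:1
Hapax count = 5; token count = 40.
Ratio = 5 / 40 = 0.1250

0.1250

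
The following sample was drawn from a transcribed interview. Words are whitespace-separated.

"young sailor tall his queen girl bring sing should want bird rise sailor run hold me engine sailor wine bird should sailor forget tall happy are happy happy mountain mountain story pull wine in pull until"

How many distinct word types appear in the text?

Distinct types: {are, bird, bring, engine, forget, girl, happy, his, hold, in, me, mountain, pull, queen, rise, run, sailor, should, sing, story, tall, until, want, wine, young}
V = 25

25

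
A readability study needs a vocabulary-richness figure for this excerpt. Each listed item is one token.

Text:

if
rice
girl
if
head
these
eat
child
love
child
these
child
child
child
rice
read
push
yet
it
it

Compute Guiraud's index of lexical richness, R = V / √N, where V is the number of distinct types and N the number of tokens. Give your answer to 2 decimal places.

2.68

N = 20, V = 12.
√N = 4.472136
R = 12 / 4.472136 = 2.68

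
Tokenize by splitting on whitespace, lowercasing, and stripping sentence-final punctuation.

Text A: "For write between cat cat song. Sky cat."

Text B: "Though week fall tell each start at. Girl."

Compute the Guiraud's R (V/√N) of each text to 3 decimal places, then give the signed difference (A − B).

A: V=6, N=8, R=2.121
B: V=8, N=8, R=2.828
Difference = 2.121 − 2.828 = -0.707

-0.707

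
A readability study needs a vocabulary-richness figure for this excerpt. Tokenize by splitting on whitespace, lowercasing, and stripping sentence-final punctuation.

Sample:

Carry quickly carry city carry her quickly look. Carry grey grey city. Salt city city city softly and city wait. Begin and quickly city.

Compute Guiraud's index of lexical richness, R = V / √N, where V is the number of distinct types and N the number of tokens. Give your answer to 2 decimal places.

N = 24, V = 11.
√N = 4.898979
R = 11 / 4.898979 = 2.25

2.25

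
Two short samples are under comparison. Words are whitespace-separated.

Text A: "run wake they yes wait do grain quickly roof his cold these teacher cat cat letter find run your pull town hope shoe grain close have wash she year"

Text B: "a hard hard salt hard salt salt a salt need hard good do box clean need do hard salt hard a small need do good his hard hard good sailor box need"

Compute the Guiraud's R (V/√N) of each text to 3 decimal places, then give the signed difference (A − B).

A: V=26, N=29, R=4.828
B: V=11, N=32, R=1.945
Difference = 4.828 − 1.945 = 2.883

2.883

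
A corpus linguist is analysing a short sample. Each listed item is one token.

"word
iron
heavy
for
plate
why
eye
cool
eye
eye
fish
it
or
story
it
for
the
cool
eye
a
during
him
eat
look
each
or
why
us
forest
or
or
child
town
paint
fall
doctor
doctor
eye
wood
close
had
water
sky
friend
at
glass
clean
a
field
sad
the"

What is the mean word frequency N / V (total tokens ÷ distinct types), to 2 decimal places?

1.38

N = 51 tokens, V = 37 types.
Mean frequency = N / V = 51 / 37 = 1.38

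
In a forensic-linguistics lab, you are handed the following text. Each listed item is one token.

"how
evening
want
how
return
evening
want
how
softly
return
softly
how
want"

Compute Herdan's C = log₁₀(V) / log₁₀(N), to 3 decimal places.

0.627

N = 13, V = 5.
log₁₀(V) = 0.698970, log₁₀(N) = 1.113943
C = 0.698970 / 1.113943 = 0.627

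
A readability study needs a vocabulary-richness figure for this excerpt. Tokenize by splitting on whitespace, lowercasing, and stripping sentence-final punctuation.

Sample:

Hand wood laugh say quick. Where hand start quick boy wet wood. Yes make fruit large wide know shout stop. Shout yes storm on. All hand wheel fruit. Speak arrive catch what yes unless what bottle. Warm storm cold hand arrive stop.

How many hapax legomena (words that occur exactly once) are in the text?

19

Frequencies: hand:4, yes:3, wood:2, quick:2, fruit:2, shout:2, stop:2, storm:2, arrive:2, what:2, laugh:1, say:1, where:1, start:1, boy:1, wet:1, make:1, large:1, wide:1, know:1, … (9 more, each freq 1)
Hapax (freq=1): all, bottle, boy, catch, cold, know, large, laugh, make, on, say, speak, start, unless, warm, wet, wheel, where, wide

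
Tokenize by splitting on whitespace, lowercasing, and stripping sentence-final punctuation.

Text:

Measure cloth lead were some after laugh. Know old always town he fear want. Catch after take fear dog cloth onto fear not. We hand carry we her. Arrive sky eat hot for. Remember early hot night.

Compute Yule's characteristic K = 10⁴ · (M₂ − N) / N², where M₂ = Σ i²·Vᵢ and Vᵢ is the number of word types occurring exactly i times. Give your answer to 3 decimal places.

102.264

Frequencies: fear:3, cloth:2, after:2, we:2, hot:2, measure:1, lead:1, were:1, some:1, laugh:1, know:1, old:1, always:1, town:1, he:1, want:1, catch:1, take:1, dog:1, onto:1, … (11 more, each freq 1)
N = 37. Frequency spectrum: V_1=26, V_2=4, V_3=1
M₂ = 1²·26 + 2²·4 + 3²·1 = 51
K = 10000 × (51 − 37) / 37² = 102.264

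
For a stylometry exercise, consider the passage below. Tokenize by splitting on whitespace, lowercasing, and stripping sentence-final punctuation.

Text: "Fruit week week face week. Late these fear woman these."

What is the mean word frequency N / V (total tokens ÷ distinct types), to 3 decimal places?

N = 10 tokens, V = 7 types.
Mean frequency = N / V = 10 / 7 = 1.429

1.429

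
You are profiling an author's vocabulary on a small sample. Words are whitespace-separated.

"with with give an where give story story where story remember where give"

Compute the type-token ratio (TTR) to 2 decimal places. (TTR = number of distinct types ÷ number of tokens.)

N = 13 tokens, V = 6 types.
TTR = V / N = 6 / 13 = 0.46

0.46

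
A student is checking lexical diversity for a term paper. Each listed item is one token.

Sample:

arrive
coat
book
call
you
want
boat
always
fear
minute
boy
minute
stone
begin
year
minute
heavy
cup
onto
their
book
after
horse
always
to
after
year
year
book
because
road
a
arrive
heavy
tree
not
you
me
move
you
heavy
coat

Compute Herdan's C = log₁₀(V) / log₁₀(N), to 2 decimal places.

N = 42, V = 28.
log₁₀(V) = 1.447158, log₁₀(N) = 1.623249
C = 1.447158 / 1.623249 = 0.89

0.89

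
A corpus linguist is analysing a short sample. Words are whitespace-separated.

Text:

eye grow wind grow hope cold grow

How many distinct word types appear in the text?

Distinct types: {cold, eye, grow, hope, wind}
V = 5

5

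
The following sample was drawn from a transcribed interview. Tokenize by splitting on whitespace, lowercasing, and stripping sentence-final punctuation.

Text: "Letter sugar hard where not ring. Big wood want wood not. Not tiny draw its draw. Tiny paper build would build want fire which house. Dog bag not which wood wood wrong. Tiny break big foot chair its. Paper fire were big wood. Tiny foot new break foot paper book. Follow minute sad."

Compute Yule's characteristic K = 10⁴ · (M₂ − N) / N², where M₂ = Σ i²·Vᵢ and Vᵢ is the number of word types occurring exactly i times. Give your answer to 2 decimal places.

270.56

Frequencies: wood:5, not:4, tiny:4, big:3, paper:3, foot:3, want:2, draw:2, its:2, build:2, fire:2, which:2, break:2, letter:1, sugar:1, hard:1, where:1, ring:1, would:1, house:1, … (10 more, each freq 1)
N = 53. Frequency spectrum: V_1=17, V_2=7, V_3=3, V_4=2, V_5=1
M₂ = 1²·17 + 2²·7 + 3²·3 + 4²·2 + 5²·1 = 129
K = 10000 × (129 − 53) / 53² = 270.56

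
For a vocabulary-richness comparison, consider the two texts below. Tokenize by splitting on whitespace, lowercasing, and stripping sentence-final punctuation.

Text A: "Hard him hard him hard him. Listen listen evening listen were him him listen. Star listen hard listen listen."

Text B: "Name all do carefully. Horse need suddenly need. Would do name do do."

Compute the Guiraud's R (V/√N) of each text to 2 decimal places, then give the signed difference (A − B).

-0.84

A: V=6, N=19, R=1.38
B: V=8, N=13, R=2.22
Difference = 1.38 − 2.22 = -0.84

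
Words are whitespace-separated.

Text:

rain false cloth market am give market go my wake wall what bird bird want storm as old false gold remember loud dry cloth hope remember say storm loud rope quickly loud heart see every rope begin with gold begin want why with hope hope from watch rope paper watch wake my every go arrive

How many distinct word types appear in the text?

Distinct types: {am, arrive, as, begin, bird, cloth, dry, every, false, from, give, go, gold, heart, hope, loud, market, my, old, paper, quickly, rain, remember, rope, say, see, storm, wake, wall, want, watch, what, why, with}
V = 34

34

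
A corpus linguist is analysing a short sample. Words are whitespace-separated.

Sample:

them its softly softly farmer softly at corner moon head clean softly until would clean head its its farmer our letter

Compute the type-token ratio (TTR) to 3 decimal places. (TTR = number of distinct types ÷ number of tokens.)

N = 21 tokens, V = 13 types.
TTR = V / N = 13 / 21 = 0.619

0.619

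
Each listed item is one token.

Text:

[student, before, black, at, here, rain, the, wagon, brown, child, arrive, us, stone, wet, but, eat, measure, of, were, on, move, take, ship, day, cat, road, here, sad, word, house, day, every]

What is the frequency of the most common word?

Frequencies: here:2, day:2, student:1, before:1, black:1, at:1, rain:1, the:1, wagon:1, brown:1, child:1, arrive:1, us:1, stone:1, wet:1, but:1, eat:1, measure:1, of:1, were:1, … (10 more, each freq 1)
Most common: 'here' with frequency 2.

2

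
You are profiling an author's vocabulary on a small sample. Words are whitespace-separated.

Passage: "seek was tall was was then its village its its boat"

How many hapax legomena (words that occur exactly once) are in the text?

5

Frequencies: was:3, its:3, seek:1, tall:1, then:1, village:1, boat:1
Hapax (freq=1): boat, seek, tall, then, village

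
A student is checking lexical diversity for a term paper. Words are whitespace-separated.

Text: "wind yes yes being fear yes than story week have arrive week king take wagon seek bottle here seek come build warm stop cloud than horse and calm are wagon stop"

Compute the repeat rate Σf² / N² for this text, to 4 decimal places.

0.0489

Frequencies: yes:3, than:2, week:2, wagon:2, seek:2, stop:2, wind:1, being:1, fear:1, story:1, have:1, arrive:1, king:1, take:1, bottle:1, here:1, come:1, build:1, warm:1, cloud:1, … (4 more, each freq 1)
Σf² = 47; N² = 961
Repeat rate = 47 / 961 = 0.0489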